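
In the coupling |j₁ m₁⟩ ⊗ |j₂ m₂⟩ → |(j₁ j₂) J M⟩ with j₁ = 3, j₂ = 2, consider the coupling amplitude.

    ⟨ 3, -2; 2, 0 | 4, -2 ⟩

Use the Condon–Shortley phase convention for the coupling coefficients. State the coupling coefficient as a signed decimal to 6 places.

√[9·1!5!3!/10! · 1!5!2!2!2!6!] = √(8640/7)
  +(−1)^0/∏(0,1,5,2,0,1)! = 1/240  (running 1/240)
  +(−1)^1/∏(1,0,4,1,1,2)! = -1/48  (running -1/60)
⟨..|..⟩ = √(8640/7)·(-1/60) = -0.585540

−√(12/35) ≈ -0.585540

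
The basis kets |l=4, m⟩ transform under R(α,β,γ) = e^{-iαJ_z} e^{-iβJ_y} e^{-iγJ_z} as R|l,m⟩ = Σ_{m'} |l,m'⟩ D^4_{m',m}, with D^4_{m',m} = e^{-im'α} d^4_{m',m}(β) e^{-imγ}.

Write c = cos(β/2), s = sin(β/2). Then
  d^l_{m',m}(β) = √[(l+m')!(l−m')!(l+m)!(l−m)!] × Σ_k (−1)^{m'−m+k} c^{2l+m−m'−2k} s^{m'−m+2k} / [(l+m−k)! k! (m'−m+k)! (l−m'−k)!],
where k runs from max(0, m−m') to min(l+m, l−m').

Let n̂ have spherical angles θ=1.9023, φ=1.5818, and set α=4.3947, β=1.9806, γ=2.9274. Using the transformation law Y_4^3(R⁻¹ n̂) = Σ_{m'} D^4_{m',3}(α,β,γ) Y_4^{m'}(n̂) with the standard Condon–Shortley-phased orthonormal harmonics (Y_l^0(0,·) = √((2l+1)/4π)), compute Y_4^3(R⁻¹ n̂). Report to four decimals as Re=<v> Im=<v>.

Need the full column D^4_{m',3} for m'=−4..4 at α=4.3947, β=1.9806, γ=2.9274.
cos(β/2)=0.548439, sin(β/2)=0.836191
d^4_{-4,3}: single k=7 term ⇒ +0.443415;  D = -0.358767+0.260582i
d^4_{-3,3}: k∈[6..7] ⇒ +0.719758 -0.239024 = +0.480733;  D = -0.146876-0.457747i
d^4_{-2,3}: k∈[5..6] ⇒ +0.757001 -0.586583 = +0.170419;  D = +0.170414+0.001227i
d^4_{-1,3}: k∈[4..5] ⇒ +0.585131 -0.816128 = -0.230997;  D = +0.073735-0.218913i
d^4_{0,3}: k∈[3..4] ⇒ +0.343259 -0.797949 = -0.454691;  D = +0.364004+0.272479i
d^4_{1,3}: k∈[2..3] ⇒ +0.151026 -0.585131 = -0.434106;  D = -0.355682+0.248873i
d^4_{2,3}: k∈[1..2] ⇒ +0.046695 -0.325644 = -0.278949;  D = -0.080525-0.267074i
d^4_{3,3}: k∈[0..1] ⇒ +0.008185 -0.133192 = -0.125007;  D = +0.124968+0.003106i
d^4_{4,3}: single k=0 term ⇒ -0.035298;  D = -0.011856+0.033247i
Y_4^{m'}(θ=1.9023,φ=1.5818) and Σ D·Y over m':
  (-0.3588+0.2606i)·(+0.3534-0.0156i)  (-0.1469-0.4577i)·(-0.0114-0.3442i)  (+0.1704+0.0012i)·(+0.0773-0.0017i)  (+0.0737-0.2189i)·(-0.0036-0.3288i)  (+0.3640+0.2725i)·(+0.0227+0.0000i)  (-0.3557+0.2489i)·(+0.0036-0.3288i)  (-0.0805-0.2671i)·(+0.0773+0.0017i)  (+0.1250+0.0031i)·(+0.0114-0.3442i)  (-0.0119+0.0332i)·(+0.3534+0.0156i)
Y_4^3(R⁻¹ n̂) = -0.256863+0.201633i

Re=-0.2569 Im=0.2016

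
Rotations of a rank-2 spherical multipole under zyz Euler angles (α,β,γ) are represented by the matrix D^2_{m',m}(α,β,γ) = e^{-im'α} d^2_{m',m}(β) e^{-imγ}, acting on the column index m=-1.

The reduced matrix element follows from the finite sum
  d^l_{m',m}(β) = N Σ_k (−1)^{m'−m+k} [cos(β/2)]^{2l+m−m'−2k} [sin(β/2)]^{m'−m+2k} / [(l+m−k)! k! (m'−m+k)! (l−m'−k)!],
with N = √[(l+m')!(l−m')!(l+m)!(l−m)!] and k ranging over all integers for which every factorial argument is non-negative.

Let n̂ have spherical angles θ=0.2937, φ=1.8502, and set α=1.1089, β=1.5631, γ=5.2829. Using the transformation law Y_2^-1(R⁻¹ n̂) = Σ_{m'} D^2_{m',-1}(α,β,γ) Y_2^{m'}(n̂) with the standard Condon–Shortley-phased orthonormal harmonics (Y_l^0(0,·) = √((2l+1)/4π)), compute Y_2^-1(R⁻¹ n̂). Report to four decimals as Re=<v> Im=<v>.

Re=-0.1161 Im=0.1192

Need the full column D^2_{m',-1} for m'=−2..2 at α=1.1089, β=1.5631, γ=5.2829.
cos(β/2)=0.709823, sin(β/2)=0.704380
d^2_{-2,-1}: single k=1 term ⇒ +0.503833;  D = +0.174316+0.472718i
d^2_{-1,-1}: k∈[0..1] ⇒ +0.253863 -0.749956 = -0.496093;  D = -0.493169-0.053777i
d^2_{0,-1}: k∈[0..1] ⇒ -0.617067 +0.607641 = -0.009426;  D = -0.005090+0.007933i
d^2_{1,-1}: k∈[0..1] ⇒ +0.749956 -0.246167 = +0.503789;  D = -0.258320-0.432521i
d^2_{2,-1}: single k=0 term ⇒ -0.496137;  D = +0.494686-0.037914i
Y_2^{m'}(θ=0.2937,φ=1.8502) and Σ D·Y over m':
  (+0.1743+0.4727i)·(-0.0274+0.0172i)  (-0.4932-0.0538i)·(-0.0590-0.2058i)  (-0.0051+0.0079i)·(+0.5515+0.0000i)  (-0.2583-0.4325i)·(+0.0590-0.2058i)  (+0.4947-0.0379i)·(-0.0274-0.0172i)
Y_2^-1(R⁻¹ n̂) = -0.116136+0.119216i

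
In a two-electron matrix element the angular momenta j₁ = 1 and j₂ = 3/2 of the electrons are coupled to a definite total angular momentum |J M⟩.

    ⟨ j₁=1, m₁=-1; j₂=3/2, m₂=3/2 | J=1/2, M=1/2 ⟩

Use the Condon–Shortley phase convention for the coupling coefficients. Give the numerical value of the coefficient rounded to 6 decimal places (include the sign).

√[2·2!0!1!/4! · 0!2!3!0!1!0!] = √(2)
  +(−1)^2/∏(2,0,0,1,0,0)! = 1/2  (running 1/2)
⟨..|..⟩ = √(2)·(1/2) = +0.707107

+0.707107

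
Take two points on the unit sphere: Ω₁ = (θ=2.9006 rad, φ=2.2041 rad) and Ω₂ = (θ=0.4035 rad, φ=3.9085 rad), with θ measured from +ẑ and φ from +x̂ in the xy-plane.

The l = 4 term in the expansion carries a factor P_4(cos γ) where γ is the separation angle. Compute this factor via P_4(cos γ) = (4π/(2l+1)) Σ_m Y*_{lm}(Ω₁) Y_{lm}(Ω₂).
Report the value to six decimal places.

Summing Y*_{l m}(θ₁,φ₁)·Y_{l m}(θ₂,φ₂) over m ∈ [−4, 4]; prefactor 4π/(2·4+1) = 1.396263:
  term(m=-4) = 0.00001 - 0.00001j   from Y*(Ω₁)=-0.00118 + 0.00082j, Y(Ω₂)=-0.01049 - 0.00078j
  term(m=-3) = -0.00045 - 0.00106j   from Y*(Ω₁)=-0.01564 - 0.00534j, Y(Ω₂)=0.04646 + 0.05193j
  term(m=-2) = -0.02613 + 0.00715j   from Y*(Ω₁)=-0.03197 - 0.10183j, Y(Ω₂)=0.00938 - 0.25360j
  term(m=-1) = 0.02625 + 0.19528j   from Y*(Ω₁)=0.23369 - 0.31829j, Y(Ω₂)=-0.35930 + 0.34625j
  term(m=+0) = 0.17403 + 0.00000j   from Y*(Ω₁)=0.61727 + 0.00000j, Y(Ω₂)=0.28194 + 0.00000j
  term(m=+1) = 0.02625 - 0.19528j   from Y*(Ω₁)=-0.23369 - 0.31829j, Y(Ω₂)=0.35930 + 0.34625j
  term(m=+2) = -0.02613 - 0.00715j   from Y*(Ω₁)=-0.03197 + 0.10183j, Y(Ω₂)=0.00938 + 0.25360j
  term(m=+3) = -0.00045 + 0.00106j   from Y*(Ω₁)=0.01564 - 0.00534j, Y(Ω₂)=-0.04646 + 0.05193j
  term(m=+4) = 0.00001 + 0.00001j   from Y*(Ω₁)=-0.00118 - 0.00082j, Y(Ω₂)=-0.01049 + 0.00078j
Accumulated sum 0.17340 + 0.00000j; after 4π/(2l+1) scaling, 0.24212 + 0.00000j ⇒ P_4 = 0.242116

0.242116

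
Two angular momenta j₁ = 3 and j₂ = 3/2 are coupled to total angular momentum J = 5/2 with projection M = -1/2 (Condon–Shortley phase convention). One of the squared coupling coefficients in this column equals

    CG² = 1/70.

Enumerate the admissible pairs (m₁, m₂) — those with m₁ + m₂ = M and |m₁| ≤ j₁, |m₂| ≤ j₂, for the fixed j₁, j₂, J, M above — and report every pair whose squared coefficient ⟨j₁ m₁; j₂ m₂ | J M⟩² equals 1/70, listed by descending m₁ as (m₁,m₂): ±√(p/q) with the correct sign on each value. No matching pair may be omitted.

(-1,1/2): −√(1/70)

Admissible pairs with m₁+m₂ = M = -1/2: (-2,3/2), (-1,1/2), (0,-1/2), (1,-3/2)
  (m₁,m₂)=(1,-3/2): CG² = 27/70, CG = +√(27/70)
  (m₁,m₂)=(0,-1/2): CG² = 6/35, CG = −√(6/35)
  (m₁,m₂)=(-1,1/2): CG² = 1/70, CG = −√(1/70)   ← matches the target
  (m₁,m₂)=(-2,3/2): CG² = 3/7, CG = +√(3/7)
Pairs with CG² = 1/70: (-1,1/2): −√(1/70)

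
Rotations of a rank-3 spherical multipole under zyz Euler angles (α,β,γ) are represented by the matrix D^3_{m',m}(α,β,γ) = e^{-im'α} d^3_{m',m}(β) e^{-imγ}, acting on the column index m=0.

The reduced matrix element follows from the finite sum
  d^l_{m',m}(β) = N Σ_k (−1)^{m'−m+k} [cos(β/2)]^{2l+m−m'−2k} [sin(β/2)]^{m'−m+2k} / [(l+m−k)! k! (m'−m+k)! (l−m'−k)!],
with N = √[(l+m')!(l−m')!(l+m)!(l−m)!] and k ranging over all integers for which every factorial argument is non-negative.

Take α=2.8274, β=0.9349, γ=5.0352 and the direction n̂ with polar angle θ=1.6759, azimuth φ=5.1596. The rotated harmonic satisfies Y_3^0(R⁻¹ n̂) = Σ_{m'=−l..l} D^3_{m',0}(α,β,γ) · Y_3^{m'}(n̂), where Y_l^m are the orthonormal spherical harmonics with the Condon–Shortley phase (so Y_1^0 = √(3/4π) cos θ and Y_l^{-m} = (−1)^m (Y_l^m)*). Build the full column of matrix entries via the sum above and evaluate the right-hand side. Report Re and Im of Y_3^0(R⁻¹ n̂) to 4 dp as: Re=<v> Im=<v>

Re=0.2552 Im=0.0000

Need the full column D^3_{m',0} for m'=−3..3 at α=2.8274, β=0.9349, γ=5.0352.
cos(β/2)=0.892720, sin(β/2)=0.450611
d^3_{-3,0}: single k=3 term ⇒ +0.291117;  D = -0.171091+0.235536i
d^3_{-2,0}: k∈[2..3] ⇒ +0.706360 -0.179970 = +0.526391;  D = +0.425838-0.309433i
d^3_{-1,0}: k∈[1..3] ⇒ +0.885054 -0.676495 +0.057453 = +0.266013;  D = -0.252990+0.082211i
d^3_{0,0}: k∈[0..3] ⇒ +0.506165 -1.160669 +0.295721 -0.008372 = -0.367154;  D = -0.367154+0.000000i
d^3_{1,0}: k∈[0..2] ⇒ -0.885054 +0.676495 -0.057453 = -0.266013;  D = +0.252990+0.082211i
d^3_{2,0}: k∈[0..1] ⇒ +0.706360 -0.179970 = +0.526391;  D = +0.425838+0.309433i
d^3_{3,0}: single k=0 term ⇒ -0.291117;  D = +0.171091+0.235536i
Y_3^{m'}(θ=1.6759,φ=5.1596) and Σ D·Y over m':
  (-0.1711+0.2355i)·(-0.3996-0.0932i)  (+0.4258-0.3094i)·(+0.0664-0.0827i)  (-0.2530+0.0822i)·(-0.1313-0.2738i)  (-0.3672+0.0000i)·(+0.1153+0.0000i)  (+0.2530+0.0822i)·(+0.1313-0.2738i)  (+0.4258+0.3094i)·(+0.0664+0.0827i)  (+0.1711+0.2355i)·(+0.3996-0.0932i)
Y_3^0(R⁻¹ n̂) = +0.255162+0.000000i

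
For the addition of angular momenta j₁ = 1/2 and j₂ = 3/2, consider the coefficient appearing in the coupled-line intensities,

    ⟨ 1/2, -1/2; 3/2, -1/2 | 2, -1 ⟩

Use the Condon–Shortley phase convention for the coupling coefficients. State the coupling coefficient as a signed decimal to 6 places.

triangle: 0!*1!*3!/5! = 6/120
(j±m)!: 0!*1!*1!*2!*1!*3! = 12
prefactor² = (2J+1)*Δ*N² = 3
  k=0: +1/(0!*0!*1!*1!*0!*2!) = 1/2
Σ = 1/2  ⇒  CG² = 3*(1/2)² = 3/4
CG = +√(3/4) = +0.866025

+√(3/4) = +0.866025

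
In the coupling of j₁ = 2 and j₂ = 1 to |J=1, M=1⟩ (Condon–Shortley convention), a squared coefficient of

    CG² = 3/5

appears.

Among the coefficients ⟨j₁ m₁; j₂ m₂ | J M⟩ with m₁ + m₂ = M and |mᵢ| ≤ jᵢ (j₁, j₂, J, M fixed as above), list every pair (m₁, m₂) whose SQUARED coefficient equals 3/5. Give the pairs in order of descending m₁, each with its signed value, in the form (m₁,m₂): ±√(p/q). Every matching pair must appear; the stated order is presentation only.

Admissible pairs with m₁+m₂ = M = 1: (0,1), (1,0), (2,-1)
  (m₁,m₂)=(2,-1): CG² = 3/5, CG = +√(3/5)   ← matches the target
  (m₁,m₂)=(1,0): CG² = 3/10, CG = −√(3/10)
  (m₁,m₂)=(0,1): CG² = 1/10, CG = +√(1/10)
Pairs with CG² = 3/5: (2,-1): +√(3/5)

(2,-1): +√(3/5)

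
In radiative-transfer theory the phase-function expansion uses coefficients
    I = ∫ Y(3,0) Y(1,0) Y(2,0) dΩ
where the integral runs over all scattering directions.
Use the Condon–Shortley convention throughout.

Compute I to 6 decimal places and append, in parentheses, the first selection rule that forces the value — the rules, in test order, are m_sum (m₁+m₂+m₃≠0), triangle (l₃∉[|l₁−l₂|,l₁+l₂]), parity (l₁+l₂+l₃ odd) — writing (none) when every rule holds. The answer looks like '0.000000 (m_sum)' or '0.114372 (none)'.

Checks pass: Σm=0; 6 even; l₃=2∈[2,4].
(2·3+1)(2·1+1)(2·2+1) = 105
Δ: 2! 4! 0! / 7! → 1/105
sum: t=1:−1/4 = -1/4
3j²(3 1 2; 0 0 0) = Δ·Π!·Σ² = 3/35  (sign -1)
(m-triple is (0,0,0) — same symbol as above.)
combine: 4πI² = 105·3/35·3/35 = 27/35
take √, sign +1: I = 0.24776670
No selection rule forces the value: the integral is nonzero (none).

0.247767 (none)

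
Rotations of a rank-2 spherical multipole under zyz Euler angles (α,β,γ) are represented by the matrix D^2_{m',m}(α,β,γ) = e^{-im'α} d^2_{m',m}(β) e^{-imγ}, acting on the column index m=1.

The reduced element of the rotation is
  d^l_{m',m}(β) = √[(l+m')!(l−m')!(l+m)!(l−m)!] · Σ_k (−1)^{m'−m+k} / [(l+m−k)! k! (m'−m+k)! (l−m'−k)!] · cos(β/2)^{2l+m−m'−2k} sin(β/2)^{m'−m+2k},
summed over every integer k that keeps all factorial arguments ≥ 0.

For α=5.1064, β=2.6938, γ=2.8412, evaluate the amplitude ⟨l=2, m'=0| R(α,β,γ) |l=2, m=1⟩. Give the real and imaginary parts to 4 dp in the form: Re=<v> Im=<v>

First d^2_{0,1}(β=2.6938), then the phase factors e^{-i(0)α} and e^{-i(1)γ}:
Half-angle: c=0.222030, s=0.975040. N=√(2·2·6·1)=4.898979
k: max(0,(1)−(0))=1 … min(2+(1),2−(0))=2
  k=1: (−1)^0·4.8990/(2)·0.2220^3·0.9750^1 = +0.026142
  k=2: (−1)^1·4.8990/(2)·0.2220^1·0.9750^3 = -0.504144
d^2_{0,1}(2.6938) = +0.026142 -0.504144 = -0.478003
Attach z-rotation phases: D = e^{-i(0)(5.1064)}·(-0.478003)·e^{-i(1)(2.8412)} = +0.456598+0.141439i

Re=0.4566 Im=0.1414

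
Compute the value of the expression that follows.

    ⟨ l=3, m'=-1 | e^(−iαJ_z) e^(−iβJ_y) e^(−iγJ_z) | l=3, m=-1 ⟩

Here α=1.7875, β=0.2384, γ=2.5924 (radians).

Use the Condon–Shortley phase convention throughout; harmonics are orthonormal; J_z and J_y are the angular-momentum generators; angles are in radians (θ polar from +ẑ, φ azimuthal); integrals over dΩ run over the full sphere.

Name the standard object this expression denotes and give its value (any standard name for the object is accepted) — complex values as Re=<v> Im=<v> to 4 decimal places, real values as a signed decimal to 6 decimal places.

Wigner D-matrix element, Re=-0.2772 Im=-0.8029

This is a Wigner D-matrix element — the rotation-matrix element ⟨l m'| R(α,β,γ) |l m⟩ in the angular-momentum basis.
Split into d^3_{-1,-1}(β=0.2384) × two z-phases.
c=cos(0.238400/2)=0.992904, s=sin(0.238400/2)=0.118918; N=√[2·24·2·24]=48.000000
The bounds max(0,m−m')=0 and min(l+m,l−m')=2 give 3 terms
  k=0: (−1)^0·48.0000/(48)·0.9929^6·0.1189^0 = +0.958173
  k=1: (−1)^1·48.0000/(6)·0.9929^4·0.1189^2 = -0.109955
  k=2: (−1)^2·48.0000/(8)·0.9929^2·0.1189^4 = +0.001183
d^3_{-1,-1}(0.2384) = +0.958173 -0.109955 +0.001183 = +0.849401
Phases: e^{-i·(-1)·1.7875}=-0.215012+0.976612i, e^{-i·(-1)·2.5924}=-0.852946+0.521999i ⇒ D=-0.277242-0.802882i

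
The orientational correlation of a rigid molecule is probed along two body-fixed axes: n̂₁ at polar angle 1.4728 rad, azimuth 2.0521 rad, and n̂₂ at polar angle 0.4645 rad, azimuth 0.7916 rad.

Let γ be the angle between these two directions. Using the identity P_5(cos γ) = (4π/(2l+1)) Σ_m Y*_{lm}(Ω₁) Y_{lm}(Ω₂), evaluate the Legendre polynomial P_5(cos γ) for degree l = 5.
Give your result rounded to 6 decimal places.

Expand P_5 via completeness: Σ_{m} conj(Y_{5,m}) at Ω₁ times Y_{5,m} at Ω₂ —
  [-5]  conj(Y_{5,-5})(Ω₁) = -0.30387 - 0.33610j ; Y_{5,-5}(Ω₂) = -0.00573 + 0.00610j ; Δ = 0.00379 + 0.00007j
  [-4]  conj(Y_{5,-4})(Ω₁) = -0.04889 + 0.13211j ; Y_{5,-4}(Ω₂) = -0.05283 + 0.00131j ; Δ = 0.00241 - 0.00704j
  [-3]  conj(Y_{5,-3})(Ω₁) = -0.30911 + 0.03943j ; Y_{5,-3}(Ω₂) = -0.13872 - 0.13365j ; Δ = 0.04815 + 0.03584j
  [-2]  conj(Y_{5,-2})(Ω₁) = 0.09114 + 0.13091j ; Y_{5,-2}(Ω₂) = -0.00527 - 0.42505j ; Δ = 0.05516 - 0.03943j
  [-1]  conj(Y_{5,-1})(Ω₁) = -0.12807 + 0.24521j ; Y_{5,-1}(Ω₂) = 0.32532 - 0.32938j ; Δ = 0.03911 + 0.12196j
  [+0]  conj(Y_{5,0})(Ω₁) = 0.16403 + 0.00000j ; Y_{5,0}(Ω₂) = -0.07329 + 0.00000j ; Δ = -0.01202 + 0.00000j
  [+1]  conj(Y_{5,1})(Ω₁) = 0.12807 + 0.24521j ; Y_{5,1}(Ω₂) = -0.32532 - 0.32938j ; Δ = 0.03911 - 0.12196j
  [+2]  conj(Y_{5,2})(Ω₁) = 0.09114 - 0.13091j ; Y_{5,2}(Ω₂) = -0.00527 + 0.42505j ; Δ = 0.05516 + 0.03943j
  [+3]  conj(Y_{5,3})(Ω₁) = 0.30911 + 0.03943j ; Y_{5,3}(Ω₂) = 0.13872 - 0.13365j ; Δ = 0.04815 - 0.03584j
  [+4]  conj(Y_{5,4})(Ω₁) = -0.04889 - 0.13211j ; Y_{5,4}(Ω₂) = -0.05283 - 0.00131j ; Δ = 0.00241 + 0.00704j
  [+5]  conj(Y_{5,5})(Ω₁) = 0.30387 - 0.33610j ; Y_{5,5}(Ω₂) = 0.00573 + 0.00610j ; Δ = 0.00379 - 0.00007j
Accumulated sum 0.28522 + 0.00000j; after 4π/(2l+1) scaling, 0.32583 + 0.00000j ⇒ P_5 = 0.325834

0.325834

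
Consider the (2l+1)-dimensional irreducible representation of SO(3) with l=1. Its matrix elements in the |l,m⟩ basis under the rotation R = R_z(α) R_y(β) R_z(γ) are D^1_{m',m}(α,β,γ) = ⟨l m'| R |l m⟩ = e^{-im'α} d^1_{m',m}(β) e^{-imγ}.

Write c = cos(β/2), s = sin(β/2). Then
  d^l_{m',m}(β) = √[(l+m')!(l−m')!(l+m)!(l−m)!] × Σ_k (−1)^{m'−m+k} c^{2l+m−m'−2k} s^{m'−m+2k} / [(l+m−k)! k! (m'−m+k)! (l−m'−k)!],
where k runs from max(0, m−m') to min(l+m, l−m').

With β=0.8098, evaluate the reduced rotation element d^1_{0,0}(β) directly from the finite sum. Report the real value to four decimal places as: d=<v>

d^1_{0,0}(β=0.8098) via the finite sum:
c=cos(0.809800/2)=0.919142, s=sin(0.809800/2)=0.393927; N=√[1·1·1·1]=1.000000
The bounds max(0,m−m')=0 and min(l+m,l−m')=1 give 2 terms
  k=0: (−1)^0·1.0000/(1)·0.9191^2·0.3939^0 = +0.844822
  k=1: (−1)^1·1.0000/(1)·0.9191^0·0.3939^2 = -0.155178
d^1_{0,0}(0.8098) = +0.844822 -0.155178 = +0.689643

d=0.6896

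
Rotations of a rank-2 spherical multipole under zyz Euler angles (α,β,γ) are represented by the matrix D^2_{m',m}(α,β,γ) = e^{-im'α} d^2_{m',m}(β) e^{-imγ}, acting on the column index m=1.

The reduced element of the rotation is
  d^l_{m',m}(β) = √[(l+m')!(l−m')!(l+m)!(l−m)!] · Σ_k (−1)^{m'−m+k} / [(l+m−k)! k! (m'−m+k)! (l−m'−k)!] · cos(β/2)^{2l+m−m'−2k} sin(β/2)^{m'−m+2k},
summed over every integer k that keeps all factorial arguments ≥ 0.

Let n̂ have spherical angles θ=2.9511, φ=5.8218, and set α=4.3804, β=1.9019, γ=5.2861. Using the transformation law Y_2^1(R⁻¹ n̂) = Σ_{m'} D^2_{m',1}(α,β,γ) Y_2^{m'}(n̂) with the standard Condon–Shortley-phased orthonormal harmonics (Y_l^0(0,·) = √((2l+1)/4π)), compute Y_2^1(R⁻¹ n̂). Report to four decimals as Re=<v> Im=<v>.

Need the full column D^2_{m',1} for m'=−2..2 at α=4.3804, β=1.9019, γ=5.2861.
cos(β/2)=0.580910, sin(β/2)=0.813968
d^2_{-2,1}: single k=3 term ⇒ +0.626557;  D = -0.592116-0.204872i
d^2_{-1,1}: k∈[2..3] ⇒ +0.670739 -0.438964 = +0.231775;  D = +0.143036-0.182374i
d^2_{0,1}: k∈[1..2] ⇒ +0.390849 -0.767372 = -0.376523;  D = -0.204359-0.316239i
d^2_{1,1}: k∈[0..1] ⇒ +0.113877 -0.670739 = -0.556862;  D = +0.540672-0.133299i
d^2_{2,1}: single k=0 term ⇒ -0.319127;  D = -0.028768+0.317828i
Y_2^{m'}(θ=2.9511,φ=5.8218) and Σ D·Y over m':
  (-0.5921-0.2049i)·(+0.0084+0.0110i)  (+0.1430-0.1824i)·(-0.1286-0.0639i)  (-0.2044-0.3162i)·(+0.5969+0.0000i)  (+0.5407-0.1333i)·(+0.1286-0.0639i)  (-0.0288+0.3178i)·(+0.0084-0.0110i)
Y_2^1(R⁻¹ n̂) = -0.090437-0.231433i

Re=-0.0904 Im=-0.2314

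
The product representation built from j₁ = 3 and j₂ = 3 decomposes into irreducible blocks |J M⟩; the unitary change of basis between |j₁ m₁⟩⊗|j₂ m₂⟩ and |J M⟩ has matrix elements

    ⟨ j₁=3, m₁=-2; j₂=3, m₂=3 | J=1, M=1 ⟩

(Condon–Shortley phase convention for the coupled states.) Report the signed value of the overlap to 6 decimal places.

j₁+j₂−J=5  J+j₁−j₂=1  J−j₁+j₂=1  j₁+j₂+J+1=8
(j₁±m₁, j₂±m₂, J±M) = (1,5,6,0,2,0)
P² = 10800/7
sum k=5..5:
  [5] −1/120 = -1/120
S = -1/120
C² = P²·S² = 3/28 ; C = -0.327327

-0.327327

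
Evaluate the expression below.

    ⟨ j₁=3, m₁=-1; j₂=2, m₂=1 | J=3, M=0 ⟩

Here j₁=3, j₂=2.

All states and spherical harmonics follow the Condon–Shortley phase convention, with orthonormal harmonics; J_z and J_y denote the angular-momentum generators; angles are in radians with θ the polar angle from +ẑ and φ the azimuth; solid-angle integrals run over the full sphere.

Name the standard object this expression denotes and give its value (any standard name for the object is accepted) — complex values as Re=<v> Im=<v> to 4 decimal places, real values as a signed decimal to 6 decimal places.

This is a Clebsch–Gordan (vector-coupling) coefficient.
j₁+j₂−J=2  J+j₁−j₂=4  J−j₁+j₂=2  j₁+j₂+J+1=9
(j₁±m₁, j₂±m₂, J±M) = (2,4,3,1,3,3)
P² = 96/5
sum k=1..2:
  [1] −1/12 = -1/12
  [2] +1/8 = 1/8
S = 1/24
C² = P²·S² = 1/30 ; C = +0.182574

Clebsch–Gordan coefficient, +√(1/30) ≈ +0.182574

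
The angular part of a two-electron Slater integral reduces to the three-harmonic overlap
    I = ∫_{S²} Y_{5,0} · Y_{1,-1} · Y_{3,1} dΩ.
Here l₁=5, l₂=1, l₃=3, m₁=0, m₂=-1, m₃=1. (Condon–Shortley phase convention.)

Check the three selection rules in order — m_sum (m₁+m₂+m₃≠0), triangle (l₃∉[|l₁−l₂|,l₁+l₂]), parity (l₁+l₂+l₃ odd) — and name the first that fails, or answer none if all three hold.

Σmᵢ = 0  ✓
l₃∈[|l₁−l₂|,l₁+l₂]=[4,6] required, l₃=3 fails  ✗
Σlᵢ = 9 ⇒ odd

triangle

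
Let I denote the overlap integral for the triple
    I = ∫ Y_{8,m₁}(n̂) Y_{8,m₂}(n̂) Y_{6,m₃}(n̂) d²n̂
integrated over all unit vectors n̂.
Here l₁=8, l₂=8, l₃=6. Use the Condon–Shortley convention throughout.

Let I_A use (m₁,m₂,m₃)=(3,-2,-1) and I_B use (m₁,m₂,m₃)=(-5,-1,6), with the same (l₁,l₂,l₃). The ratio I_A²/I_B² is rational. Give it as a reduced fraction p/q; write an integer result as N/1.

Shared (l₁,l₂,l₃)=(8,8,6): N and (l;000)² cancel in I_A²/I_B².
A: Δ = 10!·6!·6!/23! = 1/13742520792; Racah Σ t=0..5: t=0:+1/313528320000 t=1:−1/2090188800 t=2:+1/139345920 t=3:−1/52254720 t=4:+1/99532800 t=5:−1/1244160000 = -143/44789760000; ⇒ 3j(8 8 6; 3 -2 -1)² = 1001/178296, sgn +1
B: Δ = 10!·6!·6!/23! = 1/13742520792; Racah Σ t=7..7: t=7:−1/15676416000 = -1/15676416000; ⇒ 3j(8 8 6; -5 -1 6)² = 72/7429, sgn -1
I_A²/I_B² = (1001/178296)/(72/7429) = 1001/1728

1001/1728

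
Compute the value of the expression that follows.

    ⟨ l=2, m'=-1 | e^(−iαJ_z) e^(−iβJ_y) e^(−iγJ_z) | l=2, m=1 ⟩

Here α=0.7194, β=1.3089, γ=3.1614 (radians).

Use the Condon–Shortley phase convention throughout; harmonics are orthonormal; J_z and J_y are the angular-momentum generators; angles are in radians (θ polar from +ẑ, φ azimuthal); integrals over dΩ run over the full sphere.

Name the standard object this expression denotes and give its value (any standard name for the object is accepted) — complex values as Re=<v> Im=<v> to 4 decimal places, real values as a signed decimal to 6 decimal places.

Wigner D-matrix element, Re=-0.4303 Im=-0.3621

This is a Wigner D-matrix element — the rotation-matrix element ⟨l m'| R(α,β,γ) |l m⟩ in the angular-momentum basis.
D^2_{-1,1}(0.7194,1.3089,3.1614) = e^{-i·-1·0.7194}·d^2_{-1,1}(1.3089)·e^{-i·1·3.1614}. Compute d first:
c=cos(1.308900/2)=0.793383, s=sin(1.308900/2)=0.608723; N=√[1·6·6·1]=6.000000
k: max(0,(1)−(-1))=2 … min(2+(1),2−(-1))=3
  k=2: (−1)^0·6.0000/(2)·0.7934^2·0.6087^2 = +0.699723
  k=3: (−1)^1·6.0000/(6)·0.7934^0·0.6087^4 = -0.137303
d^2_{-1,1}(1.3089) = +0.699723 -0.137303 = +0.562421
Phases: e^{-i·(-1)·0.7194}=+0.752201+0.658933i, e^{-i·(1)·3.1614}=-0.999804+0.019806i ⇒ D=-0.430311-0.362146i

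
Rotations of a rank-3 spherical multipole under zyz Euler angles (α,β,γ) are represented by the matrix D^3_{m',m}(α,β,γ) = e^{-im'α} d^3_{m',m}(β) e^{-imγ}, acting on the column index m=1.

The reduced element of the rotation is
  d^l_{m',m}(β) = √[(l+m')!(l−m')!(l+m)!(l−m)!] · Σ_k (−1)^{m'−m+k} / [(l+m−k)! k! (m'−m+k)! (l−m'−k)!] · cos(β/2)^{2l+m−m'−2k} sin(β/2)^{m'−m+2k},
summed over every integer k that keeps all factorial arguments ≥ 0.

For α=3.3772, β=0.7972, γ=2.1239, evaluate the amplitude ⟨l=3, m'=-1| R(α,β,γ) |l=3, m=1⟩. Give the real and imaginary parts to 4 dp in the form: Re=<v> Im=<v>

D^3_{-1,1}(3.3772,0.7972,2.1239) = e^{-i·-1·3.3772}·d^3_{-1,1}(0.7972)·e^{-i·1·2.1239}. Compute d first:
c=cos(0.797200/2)=0.921605, s=sin(0.797200/2)=0.388128; N=√[2·24·24·2]=48.000000
Admissible k: 2..4 (factorial args all ≥0)
  k=2: (−1)^0·48.0000/(8)·0.9216^4·0.3881^2 = +0.652052
  k=3: (−1)^1·48.0000/(6)·0.9216^2·0.3881^4 = -0.154199
  k=4: (−1)^2·48.0000/(48)·0.9216^0·0.3881^6 = +0.003419
d^3_{-1,1}(0.7972) = +0.652052 -0.154199 +0.003419 = +0.501271
Phases: e^{-i·(-1)·3.3772}=-0.972373-0.233434i, e^{-i·(1)·2.1239}=-0.525331-0.850898i ⇒ D=+0.156491+0.476218i

Re=0.1565 Im=0.4762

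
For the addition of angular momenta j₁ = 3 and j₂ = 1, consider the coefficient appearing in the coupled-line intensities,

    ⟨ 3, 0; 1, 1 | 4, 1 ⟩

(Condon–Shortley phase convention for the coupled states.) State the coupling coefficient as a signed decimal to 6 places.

+√(5/14) = +0.597614

√[9·0!6!2!/9! · 3!3!2!0!5!3!] = √(12960/7)
  +(−1)^0/∏(0,0,3,2,3,0)! = 1/72  (running 1/72)
⟨..|..⟩ = √(12960/7)·(1/72) = +0.597614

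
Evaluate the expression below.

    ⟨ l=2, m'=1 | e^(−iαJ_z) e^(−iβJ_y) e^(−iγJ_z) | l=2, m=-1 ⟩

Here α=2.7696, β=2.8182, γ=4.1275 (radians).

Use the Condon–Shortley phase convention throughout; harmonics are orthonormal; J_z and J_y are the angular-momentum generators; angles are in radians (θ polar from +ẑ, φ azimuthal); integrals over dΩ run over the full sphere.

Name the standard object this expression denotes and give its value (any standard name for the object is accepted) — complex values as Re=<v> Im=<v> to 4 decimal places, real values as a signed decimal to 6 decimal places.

Wigner D-matrix element, Re=-0.1845 Im=-0.8534

This is a Wigner D-matrix element — the rotation-matrix element ⟨l m'| R(α,β,γ) |l m⟩ in the angular-momentum basis.
Split into d^2_{1,-1}(β=2.8182) × two z-phases.
With c≡cos(β/2)=0.160993 and s≡sin(β/2)=0.986956, N=[6·1·1·6]^{1/2}=6.000000
The bounds max(0,m−m')=0 and min(l+m,l−m')=1 give 2 terms
  k=0: (−1)^2·6.0000/(2)·0.1610^2·0.9870^2 = +0.075741
  k=1: (−1)^3·6.0000/(6)·0.1610^0·0.9870^4 = -0.948835
d^2_{1,-1}(2.8182) = +0.075741 -0.948835 = -0.873094
Phases: e^{-i·(1)·2.7696}=-0.931605-0.363473i, e^{-i·(-1)·4.1275}=-0.552107-0.833773i ⇒ D=-0.184478-0.853382i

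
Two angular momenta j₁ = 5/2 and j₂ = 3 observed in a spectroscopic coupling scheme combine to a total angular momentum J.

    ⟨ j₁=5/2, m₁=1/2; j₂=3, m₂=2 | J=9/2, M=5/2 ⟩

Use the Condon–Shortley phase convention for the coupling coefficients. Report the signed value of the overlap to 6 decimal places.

j₁+j₂−J=1  J+j₁−j₂=4  J−j₁+j₂=5  j₁+j₂+J+1=11
(j₁±m₁, j₂±m₂, J±M) = (3,2,5,1,7,2)
P² = 115200/11
sum k=0..1:
  [0] +1/480 = 1/480
  [1] −1/144 = -1/144
S = -7/1440
C² = P²·S² = 49/198 ; C = -0.497468

-0.497468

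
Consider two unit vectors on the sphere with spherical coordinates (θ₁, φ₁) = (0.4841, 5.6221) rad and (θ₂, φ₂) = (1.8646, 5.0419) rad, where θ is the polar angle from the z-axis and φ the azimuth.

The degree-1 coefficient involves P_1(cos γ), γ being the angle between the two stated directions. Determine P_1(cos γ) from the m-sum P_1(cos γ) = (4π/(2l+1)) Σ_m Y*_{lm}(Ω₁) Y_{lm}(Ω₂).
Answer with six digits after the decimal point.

Summing Y*_{l m}(θ₁,φ₁)·Y_{l m}(θ₂,φ₂) over m ∈ [−1, 1]; prefactor 4π/(2·1+1) = 4.188790:
  m=-1: (+0.126921-0.098725i) × (+0.107005+0.312899i) = +0.044472+0.029149i  (running Σ = +0.044472+0.029149i)
  m=0: (+0.432459-0.000000i) × (-0.141497+0.000000i) = -0.061192+0.000000i  (running Σ = -0.016719+0.029149i)
  m=1: (-0.126921-0.098725i) × (-0.107005+0.312899i) = +0.044472-0.029149i  (running Σ = +0.027753+0.000000i)
Total Σ_m = +0.027753+0.000000i. Multiply by 4.188790: +0.116250+0.000000i. P_1(cos γ) = 0.116250

0.116250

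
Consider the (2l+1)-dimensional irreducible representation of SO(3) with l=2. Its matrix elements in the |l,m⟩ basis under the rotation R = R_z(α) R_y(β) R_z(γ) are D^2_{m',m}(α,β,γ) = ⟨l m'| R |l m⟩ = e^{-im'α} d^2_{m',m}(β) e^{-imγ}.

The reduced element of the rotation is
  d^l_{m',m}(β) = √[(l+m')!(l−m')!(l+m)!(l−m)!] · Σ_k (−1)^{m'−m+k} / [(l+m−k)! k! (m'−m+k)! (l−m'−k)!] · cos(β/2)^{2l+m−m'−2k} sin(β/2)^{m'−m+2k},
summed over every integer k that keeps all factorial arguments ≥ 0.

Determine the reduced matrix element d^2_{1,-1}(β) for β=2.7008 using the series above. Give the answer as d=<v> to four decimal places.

d=-0.7702

d^2_{1,-1}(β=2.7008) via the finite sum:
Half-angle: c=0.218616, s=0.975811. N=√(6·1·1·6)=6.000000
Admissible k: 0..1 (factorial args all ≥0)
  k=0: (−1)^2·6.0000/(2)·0.2186^2·0.9758^2 = +0.136527
  k=1: (−1)^3·6.0000/(6)·0.2186^0·0.9758^4 = -0.906698
d^2_{1,-1}(2.7008) = +0.136527 -0.906698 = -0.770171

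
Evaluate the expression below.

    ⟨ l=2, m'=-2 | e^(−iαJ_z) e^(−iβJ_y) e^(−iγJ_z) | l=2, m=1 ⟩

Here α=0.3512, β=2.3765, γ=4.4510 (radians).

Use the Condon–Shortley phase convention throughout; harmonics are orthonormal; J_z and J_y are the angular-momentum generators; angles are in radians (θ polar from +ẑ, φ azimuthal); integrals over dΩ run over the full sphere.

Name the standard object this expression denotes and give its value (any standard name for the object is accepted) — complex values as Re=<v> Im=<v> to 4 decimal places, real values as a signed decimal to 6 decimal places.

Wigner D-matrix element, Re=-0.4896 Im=0.3400

This is a Wigner D-matrix element — the rotation-matrix element ⟨l m'| R(α,β,γ) |l m⟩ in the angular-momentum basis.
First d^2_{-2,1}(β=2.3765), then the phase factors e^{-i(-2)α} and e^{-i(1)γ}:
With c≡cos(β/2)=0.373284 and s≡sin(β/2)=0.927717, N=[1·24·6·1]^{1/2}=12.000000
k: max(0,(1)−(-2))=3 … min(2+(1),2−(-2))=3
  k=3: (−1)^0·12.0000/(6)·0.3733^1·0.9277^3 = +0.596096
d^2_{-2,1}(2.3765) = +0.596096
Phases: e^{-i·(-2)·0.3512}=+0.763294+0.646051i, e^{-i·(1)·4.4510}=-0.258423+0.966032i ⇒ D=-0.489608+0.340020i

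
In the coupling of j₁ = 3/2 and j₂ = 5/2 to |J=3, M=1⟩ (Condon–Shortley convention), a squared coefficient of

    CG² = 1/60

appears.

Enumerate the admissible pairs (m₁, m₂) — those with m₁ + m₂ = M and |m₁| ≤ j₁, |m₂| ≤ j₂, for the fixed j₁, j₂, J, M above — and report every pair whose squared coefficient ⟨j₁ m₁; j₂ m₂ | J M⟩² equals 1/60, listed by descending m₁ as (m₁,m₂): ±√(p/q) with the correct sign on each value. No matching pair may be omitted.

(1/2,1/2): +√(1/60)

Admissible pairs with m₁+m₂ = M = 1: (-3/2,5/2), (-1/2,3/2), (1/2,1/2), (3/2,-1/2)
  (m₁,m₂)=(3/2,-1/2): CG² = 9/20, CG = +√(9/20)
  (m₁,m₂)=(1/2,1/2): CG² = 1/60, CG = +√(1/60)   ← matches the target
  (m₁,m₂)=(-1/2,3/2): CG² = 49/120, CG = −√(49/120)
  (m₁,m₂)=(-3/2,5/2): CG² = 1/8, CG = −√(1/8)
Pairs with CG² = 1/60: (1/2,1/2): +√(1/60)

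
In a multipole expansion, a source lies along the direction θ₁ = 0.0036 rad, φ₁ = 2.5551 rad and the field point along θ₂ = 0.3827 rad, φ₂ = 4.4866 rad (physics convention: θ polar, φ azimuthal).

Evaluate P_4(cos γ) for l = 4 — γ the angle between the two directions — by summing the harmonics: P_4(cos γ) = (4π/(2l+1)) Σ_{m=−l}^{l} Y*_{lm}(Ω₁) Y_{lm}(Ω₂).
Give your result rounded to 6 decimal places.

0.384472

Addition theorem: P_4(cos γ) = (4π/9) Σ_m Y*_{lm}(Ω₁) Y_{lm}(Ω₂), m = −4…4:
  [-4]  conj(Y_{4,-4})(Ω₁) = -0.00000 - 0.00000j ; Y_{4,-4}(Ω₂) = 0.00533 + 0.00676j ; Δ = 0.00000 - 0.00000j
  [-3]  conj(Y_{4,-3})(Ω₁) = 0.00000 + 0.00000j ; Y_{4,-3}(Ω₂) = 0.03790 - 0.04711j ; Δ = 0.00000 + 0.00000j
  [-2]  conj(Y_{4,-2})(Ω₁) = 0.00001 - 0.00002j ; Y_{4,-2}(Ω₂) = -0.21086 - 0.10227j ; Δ = -0.00000 + 0.00000j
  [-1]  conj(Y_{4,-1})(Ω₁) = -0.00567 + 0.00377j ; Y_{4,-1}(Ω₂) = -0.11094 + 0.48298j ; Δ = -0.00119 - 0.00316j
  [+0]  conj(Y_{4,0})(Ω₁) = 0.84623 + 0.00000j ; Y_{4,0}(Ω₂) = 0.32822 + 0.00000j ; Δ = 0.27775 + 0.00000j
  [+1]  conj(Y_{4,1})(Ω₁) = 0.00567 + 0.00377j ; Y_{4,1}(Ω₂) = 0.11094 + 0.48298j ; Δ = -0.00119 + 0.00316j
  [+2]  conj(Y_{4,2})(Ω₁) = 0.00001 + 0.00002j ; Y_{4,2}(Ω₂) = -0.21086 + 0.10227j ; Δ = -0.00000 - 0.00000j
  [+3]  conj(Y_{4,3})(Ω₁) = -0.00000 + 0.00000j ; Y_{4,3}(Ω₂) = -0.03790 - 0.04711j ; Δ = 0.00000 - 0.00000j
  [+4]  conj(Y_{4,4})(Ω₁) = -0.00000 + 0.00000j ; Y_{4,4}(Ω₂) = 0.00533 - 0.00676j ; Δ = 0.00000 + 0.00000j
Total Σ_m = 0.27536 + 0.00000j. Multiply by 1.396263: 0.38447 + 0.00000j. P_4(cos γ) = 0.384472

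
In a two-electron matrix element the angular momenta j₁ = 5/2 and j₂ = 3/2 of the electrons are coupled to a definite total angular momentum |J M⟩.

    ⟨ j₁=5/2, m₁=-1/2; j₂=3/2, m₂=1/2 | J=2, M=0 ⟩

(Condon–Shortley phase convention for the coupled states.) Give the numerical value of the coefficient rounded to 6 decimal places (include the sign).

√[5·2!3!1!/7! · 2!3!2!1!2!2!] = √(8/7)
  +(−1)^1/∏(1,1,2,1,1,0)! = -1/2  (running -1/2)
  +(−1)^2/∏(2,0,1,0,2,1)! = 1/4  (running -1/4)
⟨..|..⟩ = √(8/7)·(-1/4) = -0.267261

-0.267261  (= −√(1/14))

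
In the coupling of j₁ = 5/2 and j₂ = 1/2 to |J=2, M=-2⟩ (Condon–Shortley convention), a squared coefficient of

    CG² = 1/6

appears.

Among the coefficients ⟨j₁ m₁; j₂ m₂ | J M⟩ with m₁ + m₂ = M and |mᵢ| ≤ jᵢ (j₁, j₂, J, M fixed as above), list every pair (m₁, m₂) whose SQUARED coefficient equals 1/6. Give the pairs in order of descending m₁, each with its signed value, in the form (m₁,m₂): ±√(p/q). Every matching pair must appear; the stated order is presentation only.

Admissible pairs with m₁+m₂ = M = -2: (-5/2,1/2), (-3/2,-1/2)
  (m₁,m₂)=(-3/2,-1/2): CG² = 1/6, CG = +√(1/6)   ← matches the target
  (m₁,m₂)=(-5/2,1/2): CG² = 5/6, CG = −√(5/6)
Pairs with CG² = 1/6: (-3/2,-1/2): +√(1/6)

(-3/2,-1/2): +√(1/6)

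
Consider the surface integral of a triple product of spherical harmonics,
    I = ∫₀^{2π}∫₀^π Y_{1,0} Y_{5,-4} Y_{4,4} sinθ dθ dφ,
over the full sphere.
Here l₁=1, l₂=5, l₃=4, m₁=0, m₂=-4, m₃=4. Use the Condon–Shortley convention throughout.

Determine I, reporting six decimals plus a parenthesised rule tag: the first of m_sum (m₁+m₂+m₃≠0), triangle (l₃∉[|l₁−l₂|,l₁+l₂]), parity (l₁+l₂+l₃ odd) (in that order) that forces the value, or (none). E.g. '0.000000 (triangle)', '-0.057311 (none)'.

0.147319 (none)

m-sum 0 ✓  L=10 even ✓  4≤4≤6 ✓
Π(2lᵢ+1) = 3×11×9 = 297
triangle coeff Δ(1,5,4) = 1/495
Σ_t [1,1]: t=1:−1/576 = -1/576
(3j)²=5/99 [(1 5 4; 0 0 0)], sign=-1
Σ_t [1,1]: t=1:−1/40320 = -1/40320
(3j)²=1/55 [(1 5 4; 0 -4 4)], sign=-1
⇒ 4πI² = 3/11
I = (+1)√(3/11/(4π)) = 0.14731920
No selection rule forces the value: the integral is nonzero (none).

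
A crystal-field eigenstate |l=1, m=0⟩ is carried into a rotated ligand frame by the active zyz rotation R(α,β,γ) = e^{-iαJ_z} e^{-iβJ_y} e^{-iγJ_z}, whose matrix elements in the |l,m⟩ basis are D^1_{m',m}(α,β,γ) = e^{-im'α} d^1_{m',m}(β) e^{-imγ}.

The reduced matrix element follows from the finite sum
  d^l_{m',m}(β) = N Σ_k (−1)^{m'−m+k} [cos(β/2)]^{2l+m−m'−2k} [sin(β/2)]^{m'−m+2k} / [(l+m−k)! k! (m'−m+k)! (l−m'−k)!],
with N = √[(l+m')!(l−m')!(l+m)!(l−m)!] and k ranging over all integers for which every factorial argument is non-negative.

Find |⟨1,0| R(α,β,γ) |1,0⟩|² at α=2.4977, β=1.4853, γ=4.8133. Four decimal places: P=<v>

P=0.0073

Split into d^1_{0,0}(β=1.4853) × two z-phases.
Half-angle: c=0.736679, s=0.676242. N=√(1·1·1·1)=1.000000
k: max(0,(0)−(0))=0 … min(1+(0),1−(0))=1
  k=0: (−1)^0·1.0000/(1)·0.7367^2·0.6762^0 = +0.542696
  k=1: (−1)^1·1.0000/(1)·0.7367^0·0.6762^2 = -0.457304
d^1_{0,0}(1.4853) = +0.542696 -0.457304 = +0.085392
|D^1_{0,0}|² = |d^1_{0,0}(β)|² = (+0.085392)² = 0.007292 (the z-rotation phases have unit modulus)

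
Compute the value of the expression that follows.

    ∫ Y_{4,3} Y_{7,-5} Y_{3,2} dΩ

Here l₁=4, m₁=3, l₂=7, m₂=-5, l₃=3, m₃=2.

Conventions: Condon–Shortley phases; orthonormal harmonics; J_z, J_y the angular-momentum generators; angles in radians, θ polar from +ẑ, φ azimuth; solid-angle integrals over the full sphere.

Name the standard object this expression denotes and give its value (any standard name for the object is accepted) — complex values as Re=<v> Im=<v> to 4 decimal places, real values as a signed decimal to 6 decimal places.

This is a Gaunt coefficient — the integral of a triple product of spherical harmonics over the sphere.
Checks pass: Σm=0; 14 even; l₃=3∈[3,11].
(2·4+1)(2·7+1)(2·3+1) = 945
Δ: 8! 0! 6! / 15! → 1/45045
sum: t=4:+1/20736 = 1/20736
3j²(4 7 3; 0 0 0) = Δ·Π!·Σ² = 35/1287  (sign -1)
sum: t=1:−1/604800 = -1/604800
3j²(4 7 3; 3 -5 2) = Δ·Π!·Σ² = 16/455  (sign +1)
combine: 4πI² = 945·35/1287·16/455 = 1680/1859
take √, sign -1: I = -0.26816989

Gaunt coefficient, -0.268170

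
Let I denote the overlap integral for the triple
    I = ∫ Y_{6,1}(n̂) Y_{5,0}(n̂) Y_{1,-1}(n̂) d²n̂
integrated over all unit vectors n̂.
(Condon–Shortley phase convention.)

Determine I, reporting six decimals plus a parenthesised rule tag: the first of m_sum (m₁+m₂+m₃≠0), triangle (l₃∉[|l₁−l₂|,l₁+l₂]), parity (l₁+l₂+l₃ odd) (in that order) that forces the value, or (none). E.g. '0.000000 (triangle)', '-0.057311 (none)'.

m-sum 0 ✓  L=12 even ✓  1≤1≤11 ✓
Π(2lᵢ+1) = 13×11×3 = 429
triangle coeff Δ(6,5,1) = 1/858
Σ_t [5,5]: t=5:−1/14400 = -1/14400
(3j)²=6/143 [(6 5 1; 0 0 0)], sign=+1
Σ_t [5,5]: t=5:−1/28800 = -1/28800
(3j)²=7/286 [(6 5 1; 1 0 -1)], sign=-1
⇒ 4πI² = 63/143
I = (-1)√(63/143/(4π)) = -0.18723944
No selection rule forces the value: the integral is nonzero (none).

-0.187239 (none)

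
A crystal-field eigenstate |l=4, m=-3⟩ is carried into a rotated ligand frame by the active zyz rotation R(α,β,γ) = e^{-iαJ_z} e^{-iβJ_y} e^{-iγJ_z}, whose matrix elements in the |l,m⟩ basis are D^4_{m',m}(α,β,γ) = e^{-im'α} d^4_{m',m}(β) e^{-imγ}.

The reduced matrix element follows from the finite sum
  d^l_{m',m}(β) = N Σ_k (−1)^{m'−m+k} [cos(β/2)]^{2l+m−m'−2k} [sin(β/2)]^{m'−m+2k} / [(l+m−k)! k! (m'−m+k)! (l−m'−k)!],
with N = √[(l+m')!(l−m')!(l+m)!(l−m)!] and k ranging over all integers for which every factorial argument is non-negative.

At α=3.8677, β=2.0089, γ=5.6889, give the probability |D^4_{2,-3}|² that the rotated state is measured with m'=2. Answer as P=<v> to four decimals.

P=0.0170

Split into d^4_{2,-3}(β=2.0089) × two z-phases.
c=cos(2.008900/2)=0.536552, s=sin(2.008900/2)=0.843867; N=√[720·2·1·5040]=2693.993318
k: max(0,(-3)−(2))=0 … min(4+(-3),4−(2))=1
  k=0: (−1)^5·2693.9933/(240)·0.5366^3·0.8439^5 = -0.741979
  k=1: (−1)^6·2693.9933/(720)·0.5366^1·0.8439^7 = +0.611778
d^4_{2,-3}(2.0089) = -0.741979 +0.611778 = -0.130201
|D^4_{2,-3}|² = |d^4_{2,-3}(β)|² = (-0.130201)² = 0.016952 (the z-rotation phases have unit modulus)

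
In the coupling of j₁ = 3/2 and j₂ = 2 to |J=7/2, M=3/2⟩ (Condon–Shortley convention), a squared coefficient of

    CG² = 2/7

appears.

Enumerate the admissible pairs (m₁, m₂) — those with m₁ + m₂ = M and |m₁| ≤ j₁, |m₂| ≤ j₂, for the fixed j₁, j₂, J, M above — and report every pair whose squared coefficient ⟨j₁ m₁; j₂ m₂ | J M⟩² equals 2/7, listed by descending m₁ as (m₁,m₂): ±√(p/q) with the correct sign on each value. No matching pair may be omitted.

(3/2,0): +√(2/7)

Admissible pairs with m₁+m₂ = M = 3/2: (-1/2,2), (1/2,1), (3/2,0)
  (m₁,m₂)=(3/2,0): CG² = 2/7, CG = +√(2/7)   ← matches the target
  (m₁,m₂)=(1/2,1): CG² = 4/7, CG = +√(4/7)
  (m₁,m₂)=(-1/2,2): CG² = 1/7, CG = +√(1/7)
Pairs with CG² = 2/7: (3/2,0): +√(2/7)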